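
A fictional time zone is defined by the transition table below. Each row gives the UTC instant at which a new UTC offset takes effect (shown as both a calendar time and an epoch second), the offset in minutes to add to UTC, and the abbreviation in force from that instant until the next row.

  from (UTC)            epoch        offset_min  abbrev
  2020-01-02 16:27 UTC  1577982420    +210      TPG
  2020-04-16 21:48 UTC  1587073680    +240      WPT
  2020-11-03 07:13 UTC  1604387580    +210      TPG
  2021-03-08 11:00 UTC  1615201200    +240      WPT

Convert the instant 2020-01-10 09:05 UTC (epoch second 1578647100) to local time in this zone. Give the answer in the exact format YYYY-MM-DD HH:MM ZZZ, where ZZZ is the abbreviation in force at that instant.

2020-01-10 12:35 TPG

Query: 2020-01-10 09:05 UTC
Rule 1/4 (TPG, +03:30): 2020-01-02 16:27 UTC ≤ query < 2020-04-16 21:48 UTC
9·60 + 5 + 210 = 755 min
755 = 0·1440 + 755; 755 = 12·60 + 35 → 12:35, same day
→ 2020-01-10 12:35 TPG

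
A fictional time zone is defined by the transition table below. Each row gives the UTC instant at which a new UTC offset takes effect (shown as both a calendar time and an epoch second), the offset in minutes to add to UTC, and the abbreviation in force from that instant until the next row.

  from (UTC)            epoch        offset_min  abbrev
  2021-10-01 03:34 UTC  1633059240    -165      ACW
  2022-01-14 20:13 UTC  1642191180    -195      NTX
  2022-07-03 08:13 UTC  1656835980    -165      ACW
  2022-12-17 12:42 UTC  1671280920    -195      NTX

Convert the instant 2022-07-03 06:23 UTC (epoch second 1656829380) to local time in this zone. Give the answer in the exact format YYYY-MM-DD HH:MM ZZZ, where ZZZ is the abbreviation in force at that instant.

2022-07-03 03:08 NTX

Query: 2022-07-03 06:23 UTC
Rule 2/4 (NTX, -03:15): 2022-01-14 20:13 UTC ≤ query < 2022-07-03 08:13 UTC
6·60 + 23 - 195 = 188 min
188 = 0·1440 + 188; 188 = 3·60 + 8 → 03:08, same day
→ 2022-07-03 03:08 NTX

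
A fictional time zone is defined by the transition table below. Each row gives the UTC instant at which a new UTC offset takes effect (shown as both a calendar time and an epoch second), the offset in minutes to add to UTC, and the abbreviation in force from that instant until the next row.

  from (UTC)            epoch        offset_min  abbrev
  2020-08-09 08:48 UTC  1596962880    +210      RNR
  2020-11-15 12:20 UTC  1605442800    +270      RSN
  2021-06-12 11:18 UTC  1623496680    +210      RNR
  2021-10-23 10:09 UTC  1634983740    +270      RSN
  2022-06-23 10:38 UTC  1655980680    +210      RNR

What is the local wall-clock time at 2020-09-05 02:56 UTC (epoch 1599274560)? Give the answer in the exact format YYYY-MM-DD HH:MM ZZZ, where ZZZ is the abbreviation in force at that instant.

2020-09-05 06:26 RNR

Query: 2020-09-05 02:56 UTC
Rule 1/5 (RNR, +03:30): 2020-08-09 08:48 UTC ≤ query < 2020-11-15 12:20 UTC
2·60 + 56 + 210 = 386 min
386 = 0·1440 + 386; 386 = 6·60 + 26 → 06:26, same day
→ 2020-09-05 06:26 RNR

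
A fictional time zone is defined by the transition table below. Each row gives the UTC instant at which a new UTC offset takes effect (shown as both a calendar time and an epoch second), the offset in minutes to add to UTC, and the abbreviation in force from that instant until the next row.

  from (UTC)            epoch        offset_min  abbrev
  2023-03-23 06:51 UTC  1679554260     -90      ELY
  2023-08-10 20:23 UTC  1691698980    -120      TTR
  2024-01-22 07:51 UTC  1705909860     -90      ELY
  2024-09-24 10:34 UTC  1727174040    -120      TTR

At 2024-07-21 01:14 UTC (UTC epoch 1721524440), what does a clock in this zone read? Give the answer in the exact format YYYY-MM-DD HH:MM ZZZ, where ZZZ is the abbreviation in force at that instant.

Query: 2024-07-21 01:14 UTC
Rule 3/4 (ELY, -01:30): 2024-01-22 07:51 UTC ≤ query < 2024-09-24 10:34 UTC
1·60 + 14 - 90 = -16 min
-16 = -1·1440 + 1424; 1424 = 23·60 + 44 → 23:44, 2024-07-21 - 1 day = 2024-07-20
→ 2024-07-20 23:44 ELY

2024-07-20 23:44 ELY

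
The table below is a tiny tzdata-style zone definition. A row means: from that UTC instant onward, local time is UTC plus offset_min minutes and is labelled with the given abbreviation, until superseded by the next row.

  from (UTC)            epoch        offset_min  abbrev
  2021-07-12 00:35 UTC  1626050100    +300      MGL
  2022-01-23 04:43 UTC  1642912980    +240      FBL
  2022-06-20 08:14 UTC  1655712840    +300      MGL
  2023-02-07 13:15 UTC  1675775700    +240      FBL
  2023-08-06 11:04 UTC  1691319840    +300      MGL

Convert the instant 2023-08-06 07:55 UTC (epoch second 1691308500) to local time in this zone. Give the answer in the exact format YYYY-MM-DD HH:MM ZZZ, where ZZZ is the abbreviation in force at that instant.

2023-08-06 11:55 FBL

Query: 2023-08-06 07:55 UTC
Rule 4/5 (FBL, +04:00): 2023-02-07 13:15 UTC ≤ query < 2023-08-06 11:04 UTC
7·60 + 55 + 240 = 715 min
715 = 0·1440 + 715; 715 = 11·60 + 55 → 11:55, same day
→ 2023-08-06 11:55 FBL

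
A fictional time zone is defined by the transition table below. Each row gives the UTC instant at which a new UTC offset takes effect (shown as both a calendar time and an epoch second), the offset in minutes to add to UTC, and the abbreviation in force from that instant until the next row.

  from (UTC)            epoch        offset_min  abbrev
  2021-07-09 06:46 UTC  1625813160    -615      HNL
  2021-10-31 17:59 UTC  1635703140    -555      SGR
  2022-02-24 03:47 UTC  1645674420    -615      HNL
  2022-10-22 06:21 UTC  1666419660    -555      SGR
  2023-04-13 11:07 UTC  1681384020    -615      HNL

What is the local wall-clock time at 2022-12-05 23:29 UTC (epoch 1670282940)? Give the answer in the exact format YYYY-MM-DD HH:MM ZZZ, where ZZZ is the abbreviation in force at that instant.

2022-12-05 14:14 SGR

Query: 2022-12-05 23:29 UTC
Rule 4/5 (SGR, -09:15): 2022-10-22 06:21 UTC ≤ query < 2023-04-13 11:07 UTC
23·60 + 29 - 555 = 854 min
854 = 0·1440 + 854; 854 = 14·60 + 14 → 14:14, same day
→ 2022-12-05 14:14 SGR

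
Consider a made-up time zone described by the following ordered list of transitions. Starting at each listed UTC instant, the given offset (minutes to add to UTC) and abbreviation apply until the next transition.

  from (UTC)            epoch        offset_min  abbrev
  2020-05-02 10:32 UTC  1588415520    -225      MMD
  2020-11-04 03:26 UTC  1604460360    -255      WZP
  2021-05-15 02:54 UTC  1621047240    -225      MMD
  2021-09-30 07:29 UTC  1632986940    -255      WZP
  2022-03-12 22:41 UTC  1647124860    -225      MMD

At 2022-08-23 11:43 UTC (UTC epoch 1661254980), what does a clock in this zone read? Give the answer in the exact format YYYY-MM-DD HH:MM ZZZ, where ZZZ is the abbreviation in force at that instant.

2022-08-23 07:58 MMD

Query: 2022-08-23 11:43 UTC
Rule 5/5 (MMD, -03:45): 2022-03-12 22:41 UTC ≤ query < +∞
11·60 + 43 - 225 = 478 min
478 = 0·1440 + 478; 478 = 7·60 + 58 → 07:58, same day
→ 2022-08-23 07:58 MMD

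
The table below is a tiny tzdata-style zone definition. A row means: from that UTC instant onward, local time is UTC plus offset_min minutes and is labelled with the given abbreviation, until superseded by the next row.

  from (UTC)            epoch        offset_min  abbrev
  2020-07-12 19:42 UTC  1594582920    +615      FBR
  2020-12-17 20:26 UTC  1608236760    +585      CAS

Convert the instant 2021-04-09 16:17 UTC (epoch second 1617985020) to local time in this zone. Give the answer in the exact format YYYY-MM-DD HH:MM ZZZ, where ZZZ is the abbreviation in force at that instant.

Query: 2021-04-09 16:17 UTC
Rule 2/2 (CAS, +09:45): 2020-12-17 20:26 UTC ≤ query < +∞
16·60 + 17 + 585 = 1562 min
1562 = 1·1440 + 122; 122 = 2·60 + 2 → 02:02, 2021-04-09 + 1 day = 2021-04-10
→ 2021-04-10 02:02 CAS

2021-04-10 02:02 CAS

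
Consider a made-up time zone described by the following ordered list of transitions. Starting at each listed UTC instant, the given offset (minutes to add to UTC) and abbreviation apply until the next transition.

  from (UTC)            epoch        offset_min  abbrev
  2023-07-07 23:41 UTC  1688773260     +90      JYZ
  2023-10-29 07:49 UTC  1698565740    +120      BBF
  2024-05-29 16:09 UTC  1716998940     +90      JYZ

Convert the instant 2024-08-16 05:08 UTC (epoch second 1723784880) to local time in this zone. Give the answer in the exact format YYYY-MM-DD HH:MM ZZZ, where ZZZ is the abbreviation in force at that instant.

Query: 2024-08-16 05:08 UTC
Rule 3/3 (JYZ, +01:30): 2024-05-29 16:09 UTC ≤ query < +∞
5·60 + 8 + 90 = 398 min
398 = 0·1440 + 398; 398 = 6·60 + 38 → 06:38, same day
→ 2024-08-16 06:38 JYZ

2024-08-16 06:38 JYZ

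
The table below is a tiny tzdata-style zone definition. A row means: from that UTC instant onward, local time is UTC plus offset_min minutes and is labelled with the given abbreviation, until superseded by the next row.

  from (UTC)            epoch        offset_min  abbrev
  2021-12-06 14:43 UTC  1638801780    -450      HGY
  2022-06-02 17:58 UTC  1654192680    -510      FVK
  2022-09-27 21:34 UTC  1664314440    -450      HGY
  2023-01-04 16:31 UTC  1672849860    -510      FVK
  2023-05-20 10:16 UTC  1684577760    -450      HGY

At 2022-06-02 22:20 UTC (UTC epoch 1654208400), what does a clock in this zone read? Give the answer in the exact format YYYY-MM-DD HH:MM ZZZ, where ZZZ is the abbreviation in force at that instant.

2022-06-02 13:50 FVK

Query: 2022-06-02 22:20 UTC
Rule 2/5 (FVK, -08:30): 2022-06-02 17:58 UTC ≤ query < 2022-09-27 21:34 UTC
22·60 + 20 - 510 = 830 min
830 = 0·1440 + 830; 830 = 13·60 + 50 → 13:50, same day
→ 2022-06-02 13:50 FVK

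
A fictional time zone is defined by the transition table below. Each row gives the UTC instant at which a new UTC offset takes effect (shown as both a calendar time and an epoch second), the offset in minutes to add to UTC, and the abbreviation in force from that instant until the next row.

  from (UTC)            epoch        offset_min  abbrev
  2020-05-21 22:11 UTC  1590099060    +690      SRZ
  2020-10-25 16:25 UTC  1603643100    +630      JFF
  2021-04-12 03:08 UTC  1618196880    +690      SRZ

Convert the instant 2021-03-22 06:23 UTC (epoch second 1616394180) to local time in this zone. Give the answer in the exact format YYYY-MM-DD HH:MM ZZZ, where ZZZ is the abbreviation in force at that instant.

2021-03-22 16:53 JFF

Query: 2021-03-22 06:23 UTC
Rule 2/3 (JFF, +10:30): 2020-10-25 16:25 UTC ≤ query < 2021-04-12 03:08 UTC
6·60 + 23 + 630 = 1013 min
1013 = 0·1440 + 1013; 1013 = 16·60 + 53 → 16:53, same day
→ 2021-03-22 16:53 JFF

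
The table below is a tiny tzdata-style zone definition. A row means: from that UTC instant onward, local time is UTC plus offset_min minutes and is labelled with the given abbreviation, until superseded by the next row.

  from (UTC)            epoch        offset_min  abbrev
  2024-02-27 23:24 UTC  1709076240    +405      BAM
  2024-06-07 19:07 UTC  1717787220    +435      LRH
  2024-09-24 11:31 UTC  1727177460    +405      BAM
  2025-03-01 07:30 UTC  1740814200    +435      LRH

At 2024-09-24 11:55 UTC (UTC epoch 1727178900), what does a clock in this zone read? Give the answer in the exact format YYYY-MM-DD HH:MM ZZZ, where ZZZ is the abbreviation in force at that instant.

2024-09-24 18:40 BAM

Query: 2024-09-24 11:55 UTC
Rule 3/4 (BAM, +06:45): 2024-09-24 11:31 UTC ≤ query < 2025-03-01 07:30 UTC
11·60 + 55 + 405 = 1120 min
1120 = 0·1440 + 1120; 1120 = 18·60 + 40 → 18:40, same day
→ 2024-09-24 18:40 BAM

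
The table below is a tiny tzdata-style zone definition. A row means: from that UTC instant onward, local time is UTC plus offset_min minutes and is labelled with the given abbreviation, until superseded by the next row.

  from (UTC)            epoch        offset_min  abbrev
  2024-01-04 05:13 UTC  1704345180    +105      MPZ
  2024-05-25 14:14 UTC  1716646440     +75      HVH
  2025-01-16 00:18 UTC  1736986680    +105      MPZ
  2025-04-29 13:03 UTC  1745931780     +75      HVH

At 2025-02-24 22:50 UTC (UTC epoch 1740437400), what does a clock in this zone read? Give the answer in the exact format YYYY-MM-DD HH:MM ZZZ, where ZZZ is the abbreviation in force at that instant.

2025-02-25 00:35 MPZ

Query: 2025-02-24 22:50 UTC
Rule 3/4 (MPZ, +01:45): 2025-01-16 00:18 UTC ≤ query < 2025-04-29 13:03 UTC
22·60 + 50 + 105 = 1475 min
1475 = 1·1440 + 35; 35 = 0·60 + 35 → 00:35, 2025-02-24 + 1 day = 2025-02-25
→ 2025-02-25 00:35 MPZ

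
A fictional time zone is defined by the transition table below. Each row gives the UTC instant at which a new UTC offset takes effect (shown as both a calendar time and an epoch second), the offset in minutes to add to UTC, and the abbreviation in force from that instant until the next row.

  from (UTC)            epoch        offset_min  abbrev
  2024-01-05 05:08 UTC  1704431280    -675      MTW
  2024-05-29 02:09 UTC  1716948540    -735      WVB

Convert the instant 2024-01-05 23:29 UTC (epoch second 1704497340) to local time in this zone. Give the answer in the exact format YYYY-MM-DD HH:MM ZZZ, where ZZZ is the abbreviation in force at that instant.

Query: 2024-01-05 23:29 UTC
Rule 1/2 (MTW, -11:15): 2024-01-05 05:08 UTC ≤ query < 2024-05-29 02:09 UTC
23·60 + 29 - 675 = 734 min
734 = 0·1440 + 734; 734 = 12·60 + 14 → 12:14, same day
→ 2024-01-05 12:14 MTW

2024-01-05 12:14 MTW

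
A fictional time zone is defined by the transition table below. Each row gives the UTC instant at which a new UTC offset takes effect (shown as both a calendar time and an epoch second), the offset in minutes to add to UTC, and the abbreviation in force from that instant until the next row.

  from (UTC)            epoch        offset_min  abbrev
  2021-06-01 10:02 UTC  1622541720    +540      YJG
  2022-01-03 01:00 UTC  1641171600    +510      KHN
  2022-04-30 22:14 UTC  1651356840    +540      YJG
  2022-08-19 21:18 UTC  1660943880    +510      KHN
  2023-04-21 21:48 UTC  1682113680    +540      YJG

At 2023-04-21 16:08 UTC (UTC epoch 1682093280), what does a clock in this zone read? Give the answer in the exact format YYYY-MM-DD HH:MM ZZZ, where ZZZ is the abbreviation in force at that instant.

Query: 2023-04-21 16:08 UTC
Rule 4/5 (KHN, +08:30): 2022-08-19 21:18 UTC ≤ query < 2023-04-21 21:48 UTC
16·60 + 8 + 510 = 1478 min
1478 = 1·1440 + 38; 38 = 0·60 + 38 → 00:38, 2023-04-21 + 1 day = 2023-04-22
→ 2023-04-22 00:38 KHN

2023-04-22 00:38 KHN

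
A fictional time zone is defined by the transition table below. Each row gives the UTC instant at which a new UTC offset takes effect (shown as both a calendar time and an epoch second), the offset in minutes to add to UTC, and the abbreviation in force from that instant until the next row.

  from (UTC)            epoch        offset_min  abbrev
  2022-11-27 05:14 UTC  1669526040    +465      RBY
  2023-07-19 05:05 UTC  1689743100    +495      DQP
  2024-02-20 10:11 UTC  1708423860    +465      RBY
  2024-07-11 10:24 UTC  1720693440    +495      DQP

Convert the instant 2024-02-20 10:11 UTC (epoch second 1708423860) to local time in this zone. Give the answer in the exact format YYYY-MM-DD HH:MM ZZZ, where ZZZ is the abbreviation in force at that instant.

Query: 2024-02-20 10:11 UTC
Rule 3/4 (RBY, +07:45): 2024-02-20 10:11 UTC ≤ query < 2024-07-11 10:24 UTC
10·60 + 11 + 465 = 1076 min
1076 = 0·1440 + 1076; 1076 = 17·60 + 56 → 17:56, same day
→ 2024-02-20 17:56 RBY

2024-02-20 17:56 RBY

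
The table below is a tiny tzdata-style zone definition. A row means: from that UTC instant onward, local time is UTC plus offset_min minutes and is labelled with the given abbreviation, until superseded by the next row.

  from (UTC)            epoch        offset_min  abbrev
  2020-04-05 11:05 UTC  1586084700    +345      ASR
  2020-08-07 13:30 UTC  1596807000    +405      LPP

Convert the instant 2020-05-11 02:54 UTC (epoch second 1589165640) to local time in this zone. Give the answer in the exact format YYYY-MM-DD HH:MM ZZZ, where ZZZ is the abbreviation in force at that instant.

Query: 2020-05-11 02:54 UTC
Rule 1/2 (ASR, +05:45): 2020-04-05 11:05 UTC ≤ query < 2020-08-07 13:30 UTC
2·60 + 54 + 345 = 519 min
519 = 0·1440 + 519; 519 = 8·60 + 39 → 08:39, same day
→ 2020-05-11 08:39 ASR

2020-05-11 08:39 ASR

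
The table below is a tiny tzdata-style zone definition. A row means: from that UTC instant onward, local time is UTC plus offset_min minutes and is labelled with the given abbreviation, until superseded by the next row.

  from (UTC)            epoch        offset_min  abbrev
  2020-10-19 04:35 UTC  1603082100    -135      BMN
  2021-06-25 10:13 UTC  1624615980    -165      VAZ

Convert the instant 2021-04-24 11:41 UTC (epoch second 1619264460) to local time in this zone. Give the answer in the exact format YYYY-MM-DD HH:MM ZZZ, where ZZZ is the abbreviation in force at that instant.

Query: 2021-04-24 11:41 UTC
Rule 1/2 (BMN, -02:15): 2020-10-19 04:35 UTC ≤ query < 2021-06-25 10:13 UTC
11·60 + 41 - 135 = 566 min
566 = 0·1440 + 566; 566 = 9·60 + 26 → 09:26, same day
→ 2021-04-24 09:26 BMN

2021-04-24 09:26 BMN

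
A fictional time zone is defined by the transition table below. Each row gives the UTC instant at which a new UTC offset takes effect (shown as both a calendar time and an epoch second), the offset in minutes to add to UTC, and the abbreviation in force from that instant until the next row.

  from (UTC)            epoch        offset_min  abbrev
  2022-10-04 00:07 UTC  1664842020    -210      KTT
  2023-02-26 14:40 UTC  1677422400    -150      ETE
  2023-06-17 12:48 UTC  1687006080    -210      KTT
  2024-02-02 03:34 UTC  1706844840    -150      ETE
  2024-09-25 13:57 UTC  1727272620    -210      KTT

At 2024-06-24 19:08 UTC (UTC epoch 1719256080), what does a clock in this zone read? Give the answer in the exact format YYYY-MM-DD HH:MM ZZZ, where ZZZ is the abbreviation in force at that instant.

Query: 2024-06-24 19:08 UTC
Rule 4/5 (ETE, -02:30): 2024-02-02 03:34 UTC ≤ query < 2024-09-25 13:57 UTC
19·60 + 8 - 150 = 998 min
998 = 0·1440 + 998; 998 = 16·60 + 38 → 16:38, same day
→ 2024-06-24 16:38 ETE

2024-06-24 16:38 ETE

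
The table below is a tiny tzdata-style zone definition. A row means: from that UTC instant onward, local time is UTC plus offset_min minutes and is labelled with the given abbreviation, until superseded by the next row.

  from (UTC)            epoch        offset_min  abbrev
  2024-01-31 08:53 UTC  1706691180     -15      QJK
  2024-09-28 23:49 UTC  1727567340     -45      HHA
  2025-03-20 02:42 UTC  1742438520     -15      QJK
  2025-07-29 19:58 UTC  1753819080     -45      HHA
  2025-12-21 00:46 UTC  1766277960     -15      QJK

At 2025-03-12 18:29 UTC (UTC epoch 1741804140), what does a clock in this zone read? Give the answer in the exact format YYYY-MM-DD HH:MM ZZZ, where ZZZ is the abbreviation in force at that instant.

Query: 2025-03-12 18:29 UTC
Rule 2/5 (HHA, -00:45): 2024-09-28 23:49 UTC ≤ query < 2025-03-20 02:42 UTC
18·60 + 29 - 45 = 1064 min
1064 = 0·1440 + 1064; 1064 = 17·60 + 44 → 17:44, same day
→ 2025-03-12 17:44 HHA

2025-03-12 17:44 HHA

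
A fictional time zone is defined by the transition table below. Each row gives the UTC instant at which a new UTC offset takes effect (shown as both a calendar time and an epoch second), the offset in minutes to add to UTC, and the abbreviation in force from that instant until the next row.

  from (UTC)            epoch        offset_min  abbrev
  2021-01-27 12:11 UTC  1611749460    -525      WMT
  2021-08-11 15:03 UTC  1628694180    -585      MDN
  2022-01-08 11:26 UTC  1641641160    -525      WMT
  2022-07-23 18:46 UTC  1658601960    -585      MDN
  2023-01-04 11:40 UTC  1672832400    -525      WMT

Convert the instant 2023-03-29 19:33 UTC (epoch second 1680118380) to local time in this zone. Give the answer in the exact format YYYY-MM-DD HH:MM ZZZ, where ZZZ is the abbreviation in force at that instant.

Query: 2023-03-29 19:33 UTC
Rule 5/5 (WMT, -08:45): 2023-01-04 11:40 UTC ≤ query < +∞
19·60 + 33 - 525 = 648 min
648 = 0·1440 + 648; 648 = 10·60 + 48 → 10:48, same day
→ 2023-03-29 10:48 WMT

2023-03-29 10:48 WMT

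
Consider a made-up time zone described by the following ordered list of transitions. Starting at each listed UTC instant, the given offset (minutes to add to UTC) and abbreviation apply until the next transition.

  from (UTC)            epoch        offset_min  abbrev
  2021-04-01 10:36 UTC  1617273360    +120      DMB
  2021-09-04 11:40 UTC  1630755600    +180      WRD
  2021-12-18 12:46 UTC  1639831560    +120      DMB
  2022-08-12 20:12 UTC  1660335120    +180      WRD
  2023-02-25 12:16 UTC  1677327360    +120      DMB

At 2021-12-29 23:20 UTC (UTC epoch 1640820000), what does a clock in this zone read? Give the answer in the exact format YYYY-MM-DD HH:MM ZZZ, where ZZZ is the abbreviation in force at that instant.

2021-12-30 01:20 DMB

Query: 2021-12-29 23:20 UTC
Rule 3/5 (DMB, +02:00): 2021-12-18 12:46 UTC ≤ query < 2022-08-12 20:12 UTC
23·60 + 20 + 120 = 1520 min
1520 = 1·1440 + 80; 80 = 1·60 + 20 → 01:20, 2021-12-29 + 1 day = 2021-12-30
→ 2021-12-30 01:20 DMB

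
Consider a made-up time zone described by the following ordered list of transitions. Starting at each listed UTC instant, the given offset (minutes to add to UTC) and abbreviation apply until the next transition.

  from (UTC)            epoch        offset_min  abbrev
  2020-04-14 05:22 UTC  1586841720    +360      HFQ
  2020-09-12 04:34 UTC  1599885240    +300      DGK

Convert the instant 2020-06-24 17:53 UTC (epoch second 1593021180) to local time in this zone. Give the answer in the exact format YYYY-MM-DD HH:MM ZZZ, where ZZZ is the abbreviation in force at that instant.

2020-06-24 23:53 HFQ

Query: 2020-06-24 17:53 UTC
Rule 1/2 (HFQ, +06:00): 2020-04-14 05:22 UTC ≤ query < 2020-09-12 04:34 UTC
17·60 + 53 + 360 = 1433 min
1433 = 0·1440 + 1433; 1433 = 23·60 + 53 → 23:53, same day
→ 2020-06-24 23:53 HFQ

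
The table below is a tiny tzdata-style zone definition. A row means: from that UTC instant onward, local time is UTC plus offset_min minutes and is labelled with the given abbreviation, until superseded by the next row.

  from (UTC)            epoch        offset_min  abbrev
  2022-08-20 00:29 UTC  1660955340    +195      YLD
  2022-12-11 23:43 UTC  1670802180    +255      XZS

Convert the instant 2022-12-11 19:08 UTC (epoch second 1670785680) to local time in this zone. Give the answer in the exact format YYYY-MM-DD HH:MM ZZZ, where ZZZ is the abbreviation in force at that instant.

Query: 2022-12-11 19:08 UTC
Rule 1/2 (YLD, +03:15): 2022-08-20 00:29 UTC ≤ query < 2022-12-11 23:43 UTC
19·60 + 8 + 195 = 1343 min
1343 = 0·1440 + 1343; 1343 = 22·60 + 23 → 22:23, same day
→ 2022-12-11 22:23 YLD

2022-12-11 22:23 YLD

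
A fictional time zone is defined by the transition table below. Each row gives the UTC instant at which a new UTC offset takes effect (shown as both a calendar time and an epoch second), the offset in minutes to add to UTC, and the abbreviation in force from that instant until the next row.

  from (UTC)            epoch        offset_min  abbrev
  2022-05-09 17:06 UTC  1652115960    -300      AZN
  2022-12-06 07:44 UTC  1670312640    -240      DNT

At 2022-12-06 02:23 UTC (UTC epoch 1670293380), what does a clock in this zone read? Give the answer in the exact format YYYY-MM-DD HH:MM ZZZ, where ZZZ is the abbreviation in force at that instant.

2022-12-05 21:23 AZN

Query: 2022-12-06 02:23 UTC
Rule 1/2 (AZN, -05:00): 2022-05-09 17:06 UTC ≤ query < 2022-12-06 07:44 UTC
2·60 + 23 - 300 = -157 min
-157 = -1·1440 + 1283; 1283 = 21·60 + 23 → 21:23, 2022-12-06 - 1 day = 2022-12-05
→ 2022-12-05 21:23 AZN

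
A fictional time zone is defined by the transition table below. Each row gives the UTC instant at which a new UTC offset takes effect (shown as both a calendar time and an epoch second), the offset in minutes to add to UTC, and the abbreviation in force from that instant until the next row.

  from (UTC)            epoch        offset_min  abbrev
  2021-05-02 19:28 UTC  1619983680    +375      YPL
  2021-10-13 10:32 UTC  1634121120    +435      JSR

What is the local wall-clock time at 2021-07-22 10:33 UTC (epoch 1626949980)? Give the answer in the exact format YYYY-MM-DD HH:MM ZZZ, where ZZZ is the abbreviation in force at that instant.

2021-07-22 16:48 YPL

Query: 2021-07-22 10:33 UTC
Rule 1/2 (YPL, +06:15): 2021-05-02 19:28 UTC ≤ query < 2021-10-13 10:32 UTC
10·60 + 33 + 375 = 1008 min
1008 = 0·1440 + 1008; 1008 = 16·60 + 48 → 16:48, same day
→ 2021-07-22 16:48 YPL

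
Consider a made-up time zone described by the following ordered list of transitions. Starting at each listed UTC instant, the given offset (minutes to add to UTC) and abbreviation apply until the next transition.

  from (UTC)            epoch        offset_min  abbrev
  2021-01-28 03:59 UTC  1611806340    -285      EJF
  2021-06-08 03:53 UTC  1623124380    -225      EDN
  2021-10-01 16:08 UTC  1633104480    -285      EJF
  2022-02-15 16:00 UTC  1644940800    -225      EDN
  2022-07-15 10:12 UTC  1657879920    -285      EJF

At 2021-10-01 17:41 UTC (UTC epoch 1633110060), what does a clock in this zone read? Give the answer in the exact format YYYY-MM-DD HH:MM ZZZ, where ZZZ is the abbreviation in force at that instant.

Query: 2021-10-01 17:41 UTC
Rule 3/5 (EJF, -04:45): 2021-10-01 16:08 UTC ≤ query < 2022-02-15 16:00 UTC
17·60 + 41 - 285 = 776 min
776 = 0·1440 + 776; 776 = 12·60 + 56 → 12:56, same day
→ 2021-10-01 12:56 EJF

2021-10-01 12:56 EJF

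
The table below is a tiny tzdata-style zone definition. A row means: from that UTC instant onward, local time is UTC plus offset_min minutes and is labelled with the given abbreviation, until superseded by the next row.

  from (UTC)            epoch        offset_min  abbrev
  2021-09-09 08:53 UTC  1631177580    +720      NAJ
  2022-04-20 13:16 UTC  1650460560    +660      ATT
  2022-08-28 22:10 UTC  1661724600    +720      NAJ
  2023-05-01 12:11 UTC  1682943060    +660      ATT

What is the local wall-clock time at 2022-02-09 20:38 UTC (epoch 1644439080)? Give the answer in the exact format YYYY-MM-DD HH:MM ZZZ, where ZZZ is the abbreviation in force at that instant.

2022-02-10 08:38 NAJ

Query: 2022-02-09 20:38 UTC
Rule 1/4 (NAJ, +12:00): 2021-09-09 08:53 UTC ≤ query < 2022-04-20 13:16 UTC
20·60 + 38 + 720 = 1958 min
1958 = 1·1440 + 518; 518 = 8·60 + 38 → 08:38, 2022-02-09 + 1 day = 2022-02-10
→ 2022-02-10 08:38 NAJ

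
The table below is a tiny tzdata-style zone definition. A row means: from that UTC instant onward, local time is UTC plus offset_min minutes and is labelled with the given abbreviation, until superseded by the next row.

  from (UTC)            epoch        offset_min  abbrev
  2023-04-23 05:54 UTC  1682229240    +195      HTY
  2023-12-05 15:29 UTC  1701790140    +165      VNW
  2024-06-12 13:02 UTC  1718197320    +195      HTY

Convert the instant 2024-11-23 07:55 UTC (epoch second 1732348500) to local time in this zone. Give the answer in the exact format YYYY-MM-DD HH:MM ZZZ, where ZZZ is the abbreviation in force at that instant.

2024-11-23 11:10 HTY

Query: 2024-11-23 07:55 UTC
Rule 3/3 (HTY, +03:15): 2024-06-12 13:02 UTC ≤ query < +∞
7·60 + 55 + 195 = 670 min
670 = 0·1440 + 670; 670 = 11·60 + 10 → 11:10, same day
→ 2024-11-23 11:10 HTY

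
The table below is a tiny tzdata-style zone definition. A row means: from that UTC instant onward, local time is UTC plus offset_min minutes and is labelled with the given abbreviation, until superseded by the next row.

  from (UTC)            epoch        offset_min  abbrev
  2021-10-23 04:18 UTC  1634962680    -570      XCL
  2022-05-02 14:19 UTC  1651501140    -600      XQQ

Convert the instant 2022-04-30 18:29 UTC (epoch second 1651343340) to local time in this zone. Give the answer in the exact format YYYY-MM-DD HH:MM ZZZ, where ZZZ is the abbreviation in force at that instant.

2022-04-30 08:59 XCL

Query: 2022-04-30 18:29 UTC
Rule 1/2 (XCL, -09:30): 2021-10-23 04:18 UTC ≤ query < 2022-05-02 14:19 UTC
18·60 + 29 - 570 = 539 min
539 = 0·1440 + 539; 539 = 8·60 + 59 → 08:59, same day
→ 2022-04-30 08:59 XCL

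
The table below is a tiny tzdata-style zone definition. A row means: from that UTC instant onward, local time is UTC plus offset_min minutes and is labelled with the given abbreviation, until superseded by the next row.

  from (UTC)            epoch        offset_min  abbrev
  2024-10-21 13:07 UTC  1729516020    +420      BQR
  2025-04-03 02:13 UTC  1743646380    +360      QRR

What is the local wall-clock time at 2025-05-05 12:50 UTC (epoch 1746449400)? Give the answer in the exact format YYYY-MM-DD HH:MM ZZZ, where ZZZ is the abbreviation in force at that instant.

Query: 2025-05-05 12:50 UTC
Rule 2/2 (QRR, +06:00): 2025-04-03 02:13 UTC ≤ query < +∞
12·60 + 50 + 360 = 1130 min
1130 = 0·1440 + 1130; 1130 = 18·60 + 50 → 18:50, same day
→ 2025-05-05 18:50 QRR

2025-05-05 18:50 QRR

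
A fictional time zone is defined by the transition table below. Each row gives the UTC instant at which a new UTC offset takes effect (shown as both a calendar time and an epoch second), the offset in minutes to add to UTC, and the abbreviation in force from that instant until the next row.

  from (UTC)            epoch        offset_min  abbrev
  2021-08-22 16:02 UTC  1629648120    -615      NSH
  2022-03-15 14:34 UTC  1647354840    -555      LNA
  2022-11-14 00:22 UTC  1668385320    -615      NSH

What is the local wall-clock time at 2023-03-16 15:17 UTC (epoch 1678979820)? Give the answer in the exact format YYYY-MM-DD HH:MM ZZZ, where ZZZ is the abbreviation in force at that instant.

Query: 2023-03-16 15:17 UTC
Rule 3/3 (NSH, -10:15): 2022-11-14 00:22 UTC ≤ query < +∞
15·60 + 17 - 615 = 302 min
302 = 0·1440 + 302; 302 = 5·60 + 2 → 05:02, same day
→ 2023-03-16 05:02 NSH

2023-03-16 05:02 NSH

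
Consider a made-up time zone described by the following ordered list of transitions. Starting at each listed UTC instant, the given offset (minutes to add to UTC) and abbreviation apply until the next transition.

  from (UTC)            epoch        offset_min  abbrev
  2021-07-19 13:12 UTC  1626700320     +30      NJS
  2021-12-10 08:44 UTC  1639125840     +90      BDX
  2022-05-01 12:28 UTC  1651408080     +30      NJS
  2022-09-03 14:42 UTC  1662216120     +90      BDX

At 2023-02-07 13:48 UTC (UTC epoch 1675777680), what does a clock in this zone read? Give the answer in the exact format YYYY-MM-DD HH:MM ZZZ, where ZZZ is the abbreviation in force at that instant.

2023-02-07 15:18 BDX

Query: 2023-02-07 13:48 UTC
Rule 4/4 (BDX, +01:30): 2022-09-03 14:42 UTC ≤ query < +∞
13·60 + 48 + 90 = 918 min
918 = 0·1440 + 918; 918 = 15·60 + 18 → 15:18, same day
→ 2023-02-07 15:18 BDX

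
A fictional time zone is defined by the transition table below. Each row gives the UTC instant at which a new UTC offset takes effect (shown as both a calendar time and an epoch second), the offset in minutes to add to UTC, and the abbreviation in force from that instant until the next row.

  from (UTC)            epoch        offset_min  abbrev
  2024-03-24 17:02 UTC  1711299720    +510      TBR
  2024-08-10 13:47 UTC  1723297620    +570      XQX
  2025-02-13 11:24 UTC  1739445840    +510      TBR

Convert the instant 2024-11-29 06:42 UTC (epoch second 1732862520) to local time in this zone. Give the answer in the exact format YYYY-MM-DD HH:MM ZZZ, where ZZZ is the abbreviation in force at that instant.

2024-11-29 16:12 XQX

Query: 2024-11-29 06:42 UTC
Rule 2/3 (XQX, +09:30): 2024-08-10 13:47 UTC ≤ query < 2025-02-13 11:24 UTC
6·60 + 42 + 570 = 972 min
972 = 0·1440 + 972; 972 = 16·60 + 12 → 16:12, same day
→ 2024-11-29 16:12 XQX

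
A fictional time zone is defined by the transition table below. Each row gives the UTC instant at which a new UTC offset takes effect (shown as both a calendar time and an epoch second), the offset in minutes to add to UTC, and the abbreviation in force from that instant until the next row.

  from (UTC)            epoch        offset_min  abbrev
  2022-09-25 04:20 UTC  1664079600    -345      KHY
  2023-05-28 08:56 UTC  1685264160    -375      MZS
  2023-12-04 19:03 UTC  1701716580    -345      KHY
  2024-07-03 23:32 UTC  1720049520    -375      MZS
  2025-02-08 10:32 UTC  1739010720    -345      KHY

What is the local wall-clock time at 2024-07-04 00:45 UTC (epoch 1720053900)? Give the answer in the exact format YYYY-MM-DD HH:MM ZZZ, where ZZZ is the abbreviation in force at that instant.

Query: 2024-07-04 00:45 UTC
Rule 4/5 (MZS, -06:15): 2024-07-03 23:32 UTC ≤ query < 2025-02-08 10:32 UTC
0·60 + 45 - 375 = -330 min
-330 = -1·1440 + 1110; 1110 = 18·60 + 30 → 18:30, 2024-07-04 - 1 day = 2024-07-03
→ 2024-07-03 18:30 MZS

2024-07-03 18:30 MZS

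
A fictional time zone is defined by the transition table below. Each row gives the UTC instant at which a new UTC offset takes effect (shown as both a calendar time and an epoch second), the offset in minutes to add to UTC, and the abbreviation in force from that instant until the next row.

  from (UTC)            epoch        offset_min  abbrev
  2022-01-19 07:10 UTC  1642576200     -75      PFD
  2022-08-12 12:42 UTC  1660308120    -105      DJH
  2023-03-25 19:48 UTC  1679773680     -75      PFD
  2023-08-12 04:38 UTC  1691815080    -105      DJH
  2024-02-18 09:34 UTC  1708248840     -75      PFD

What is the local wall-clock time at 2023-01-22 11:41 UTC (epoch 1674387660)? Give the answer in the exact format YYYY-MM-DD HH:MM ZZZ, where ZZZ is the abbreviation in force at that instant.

Query: 2023-01-22 11:41 UTC
Rule 2/5 (DJH, -01:45): 2022-08-12 12:42 UTC ≤ query < 2023-03-25 19:48 UTC
11·60 + 41 - 105 = 596 min
596 = 0·1440 + 596; 596 = 9·60 + 56 → 09:56, same day
→ 2023-01-22 09:56 DJH

2023-01-22 09:56 DJH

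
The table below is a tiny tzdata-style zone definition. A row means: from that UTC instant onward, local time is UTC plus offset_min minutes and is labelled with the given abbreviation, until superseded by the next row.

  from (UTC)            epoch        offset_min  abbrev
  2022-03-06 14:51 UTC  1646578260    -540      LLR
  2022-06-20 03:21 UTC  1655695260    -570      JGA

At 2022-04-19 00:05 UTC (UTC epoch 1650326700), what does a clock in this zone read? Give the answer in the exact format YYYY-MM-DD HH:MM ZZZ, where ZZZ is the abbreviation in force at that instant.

Query: 2022-04-19 00:05 UTC
Rule 1/2 (LLR, -09:00): 2022-03-06 14:51 UTC ≤ query < 2022-06-20 03:21 UTC
0·60 + 5 - 540 = -535 min
-535 = -1·1440 + 905; 905 = 15·60 + 5 → 15:05, 2022-04-19 - 1 day = 2022-04-18
→ 2022-04-18 15:05 LLR

2022-04-18 15:05 LLR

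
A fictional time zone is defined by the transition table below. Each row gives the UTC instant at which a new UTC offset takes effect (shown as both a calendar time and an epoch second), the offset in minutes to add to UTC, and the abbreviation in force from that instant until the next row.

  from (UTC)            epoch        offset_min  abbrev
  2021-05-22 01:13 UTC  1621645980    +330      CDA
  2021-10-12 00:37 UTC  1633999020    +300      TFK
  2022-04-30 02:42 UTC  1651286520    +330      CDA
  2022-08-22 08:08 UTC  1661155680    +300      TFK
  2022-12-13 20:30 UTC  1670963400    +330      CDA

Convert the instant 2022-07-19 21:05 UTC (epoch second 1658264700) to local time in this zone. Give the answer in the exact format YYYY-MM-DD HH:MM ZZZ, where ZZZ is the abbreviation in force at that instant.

Query: 2022-07-19 21:05 UTC
Rule 3/5 (CDA, +05:30): 2022-04-30 02:42 UTC ≤ query < 2022-08-22 08:08 UTC
21·60 + 5 + 330 = 1595 min
1595 = 1·1440 + 155; 155 = 2·60 + 35 → 02:35, 2022-07-19 + 1 day = 2022-07-20
→ 2022-07-20 02:35 CDA

2022-07-20 02:35 CDA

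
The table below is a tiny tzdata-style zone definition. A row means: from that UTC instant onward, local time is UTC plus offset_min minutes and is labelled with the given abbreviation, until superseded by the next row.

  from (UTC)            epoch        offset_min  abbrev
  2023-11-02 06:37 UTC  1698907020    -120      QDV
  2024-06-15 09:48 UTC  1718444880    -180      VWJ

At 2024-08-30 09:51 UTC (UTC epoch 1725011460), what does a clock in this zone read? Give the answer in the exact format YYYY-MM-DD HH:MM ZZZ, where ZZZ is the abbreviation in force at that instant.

2024-08-30 06:51 VWJ

Query: 2024-08-30 09:51 UTC
Rule 2/2 (VWJ, -03:00): 2024-06-15 09:48 UTC ≤ query < +∞
9·60 + 51 - 180 = 411 min
411 = 0·1440 + 411; 411 = 6·60 + 51 → 06:51, same day
→ 2024-08-30 06:51 VWJ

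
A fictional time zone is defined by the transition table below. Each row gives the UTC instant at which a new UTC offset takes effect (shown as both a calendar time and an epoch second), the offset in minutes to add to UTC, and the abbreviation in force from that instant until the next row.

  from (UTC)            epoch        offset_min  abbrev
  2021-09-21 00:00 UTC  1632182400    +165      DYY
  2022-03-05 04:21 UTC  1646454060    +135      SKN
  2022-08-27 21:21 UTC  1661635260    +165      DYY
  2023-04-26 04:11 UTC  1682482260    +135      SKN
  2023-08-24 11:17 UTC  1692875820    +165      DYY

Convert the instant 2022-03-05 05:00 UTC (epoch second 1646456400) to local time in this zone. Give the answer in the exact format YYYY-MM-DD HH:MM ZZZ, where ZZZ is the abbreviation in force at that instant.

2022-03-05 07:15 SKN

Query: 2022-03-05 05:00 UTC
Rule 2/5 (SKN, +02:15): 2022-03-05 04:21 UTC ≤ query < 2022-08-27 21:21 UTC
5·60 + 0 + 135 = 435 min
435 = 0·1440 + 435; 435 = 7·60 + 15 → 07:15, same day
→ 2022-03-05 07:15 SKN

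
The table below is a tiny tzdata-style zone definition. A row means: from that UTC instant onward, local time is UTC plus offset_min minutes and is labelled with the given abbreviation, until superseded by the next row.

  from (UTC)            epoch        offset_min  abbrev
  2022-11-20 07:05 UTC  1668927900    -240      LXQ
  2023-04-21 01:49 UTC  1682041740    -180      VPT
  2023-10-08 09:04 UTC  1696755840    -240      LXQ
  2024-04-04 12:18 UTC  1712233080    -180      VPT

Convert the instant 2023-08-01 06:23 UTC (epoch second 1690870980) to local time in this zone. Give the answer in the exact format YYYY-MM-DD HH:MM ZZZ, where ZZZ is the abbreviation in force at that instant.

2023-08-01 03:23 VPT

Query: 2023-08-01 06:23 UTC
Rule 2/4 (VPT, -03:00): 2023-04-21 01:49 UTC ≤ query < 2023-10-08 09:04 UTC
6·60 + 23 - 180 = 203 min
203 = 0·1440 + 203; 203 = 3·60 + 23 → 03:23, same day
→ 2023-08-01 03:23 VPT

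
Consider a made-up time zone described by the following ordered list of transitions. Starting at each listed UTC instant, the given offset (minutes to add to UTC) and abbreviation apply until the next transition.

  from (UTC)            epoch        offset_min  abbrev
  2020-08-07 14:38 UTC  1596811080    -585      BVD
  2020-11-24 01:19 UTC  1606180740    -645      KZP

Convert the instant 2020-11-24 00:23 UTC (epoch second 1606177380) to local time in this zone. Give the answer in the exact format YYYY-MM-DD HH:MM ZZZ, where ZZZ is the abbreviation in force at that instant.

Query: 2020-11-24 00:23 UTC
Rule 1/2 (BVD, -09:45): 2020-08-07 14:38 UTC ≤ query < 2020-11-24 01:19 UTC
0·60 + 23 - 585 = -562 min
-562 = -1·1440 + 878; 878 = 14·60 + 38 → 14:38, 2020-11-24 - 1 day = 2020-11-23
→ 2020-11-23 14:38 BVD

2020-11-23 14:38 BVD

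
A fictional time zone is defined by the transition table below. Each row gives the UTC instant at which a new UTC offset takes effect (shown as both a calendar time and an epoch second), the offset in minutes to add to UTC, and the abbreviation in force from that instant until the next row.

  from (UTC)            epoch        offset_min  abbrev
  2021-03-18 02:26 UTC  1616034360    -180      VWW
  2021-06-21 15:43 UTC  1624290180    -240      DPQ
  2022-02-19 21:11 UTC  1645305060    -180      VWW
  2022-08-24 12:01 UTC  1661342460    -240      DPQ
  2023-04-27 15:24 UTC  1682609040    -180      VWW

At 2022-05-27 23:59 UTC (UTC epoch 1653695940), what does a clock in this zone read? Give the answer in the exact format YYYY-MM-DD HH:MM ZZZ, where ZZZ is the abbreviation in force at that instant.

Query: 2022-05-27 23:59 UTC
Rule 3/5 (VWW, -03:00): 2022-02-19 21:11 UTC ≤ query < 2022-08-24 12:01 UTC
23·60 + 59 - 180 = 1259 min
1259 = 0·1440 + 1259; 1259 = 20·60 + 59 → 20:59, same day
→ 2022-05-27 20:59 VWW

2022-05-27 20:59 VWW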